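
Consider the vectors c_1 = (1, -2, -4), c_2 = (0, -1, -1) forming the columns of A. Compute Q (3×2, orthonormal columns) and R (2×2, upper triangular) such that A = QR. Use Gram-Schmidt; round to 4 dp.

Q = [[0.2182, -0.5345], [-0.4364, -0.8018], [-0.8729, 0.2673]], R = [[4.5826, 1.3093], [0.0000, 0.5345]]

c_1 = (1, -2, -4); ‖c_1‖ = 4.5826, so q_1 = (0.2182, -0.4364, -0.8729).
q_1·c_2 = 0.2182·0 + (-0.4364)·(-1) + (-0.8729)·(-1) = 1.3093.
u_2 = c_2 − 1.3093·q_1 = (-0.2857, -0.4286, 0.1429).
‖u_2‖ = 0.5345, so q_2 = (-0.5345, -0.8018, 0.2673).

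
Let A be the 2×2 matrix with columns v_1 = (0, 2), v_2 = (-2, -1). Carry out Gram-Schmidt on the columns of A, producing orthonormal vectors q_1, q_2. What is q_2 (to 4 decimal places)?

q_2 = (-1.0000, 0.0000)

q_1 = v_1/‖v_1‖ = (0, 2)/2.0000 = (0.0000, 1.0000).
r_{12} = q_1·v_2 = -1.0000.
u_2 = v_2 + 1.0000·q_1 = (-2.0000, 0.0000).
‖u_2‖ = 2.0000, so q_2 = (-1.0000, 0.0000).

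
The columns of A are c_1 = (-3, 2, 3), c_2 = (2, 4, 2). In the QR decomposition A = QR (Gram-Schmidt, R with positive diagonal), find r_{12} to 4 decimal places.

q_1 = c_1/‖c_1‖ = (-3, 2, 3)/4.6904 = (-0.6396, 0.4264, 0.6396).
r_{12} = q_1·c_2 = 1.7056.

r_{12} = 1.7056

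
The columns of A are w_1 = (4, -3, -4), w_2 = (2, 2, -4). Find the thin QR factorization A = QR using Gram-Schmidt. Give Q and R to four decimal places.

w_1 = (4, -3, -4); ‖w_1‖ = 6.4031, so q_1 = (0.6247, -0.4685, -0.6247).
q_1·w_2 = 0.6247·2 + (-0.4685)·2 + (-0.6247)·(-4) = 2.8111.
u_2 = w_2 − 2.8111·q_1 = (0.2439, 3.3171, -2.2439).
‖u_2‖ = 4.0122, so q_2 = (0.0608, 0.8268, -0.5593).

Q = [[0.6247, 0.0608], [-0.4685, 0.8268], [-0.6247, -0.5593]], R = [[6.4031, 2.8111], [0.0000, 4.0122]]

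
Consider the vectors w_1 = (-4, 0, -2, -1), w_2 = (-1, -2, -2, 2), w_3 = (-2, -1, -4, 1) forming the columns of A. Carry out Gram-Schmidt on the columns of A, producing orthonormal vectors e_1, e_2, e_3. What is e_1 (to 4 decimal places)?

w_1 = (-4, 0, -2, -1); ‖w_1‖ = 4.5826, so e_1 = (-0.8729, 0.0000, -0.4364, -0.2182).

e_1 = (-0.8729, 0.0000, -0.4364, -0.2182)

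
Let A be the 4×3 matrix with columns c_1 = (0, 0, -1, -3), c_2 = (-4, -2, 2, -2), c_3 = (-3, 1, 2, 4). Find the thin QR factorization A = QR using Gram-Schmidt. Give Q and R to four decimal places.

Q = [[0.0000, -0.7785, -0.5395], [0.0000, -0.3892, 0.8159], [-0.3162, 0.4671, -0.1974], [-0.9487, -0.1557, 0.0658]], R = [[3.1623, 1.2649, -4.4272], [0.0000, 5.1381, 2.2576], [0.0000, 0.0000, 2.3028]]

c_1 = (0, 0, -1, -3); ‖c_1‖ = 3.1623, so q_1 = (0.0000, 0.0000, -0.3162, -0.9487).
q_1·c_2 = 0.0000·(-4) + 0.0000·(-2) + (-0.3162)·2 + (-0.9487)·(-2) = 1.2649.
u_2 = c_2 − 1.2649·q_1 = (-4.0000, -2.0000, 2.4000, -0.8000).
‖u_2‖ = 5.1381, so q_2 = (-0.7785, -0.3892, 0.4671, -0.1557).
q_1·c_3 = 0.0000·(-3) + 0.0000·1 + (-0.3162)·2 + (-0.9487)·4 = -4.4272; q_2·c_3 = (-0.7785)·(-3) + (-0.3892)·1 + 0.4671·2 + (-0.1557)·4 = 2.2576.
u_3 = c_3 + 4.4272·q_1 − 2.2576·q_2 = (-1.2424, 1.8788, -0.4545, 0.1515).
‖u_3‖ = 2.3028, so q_3 = (-0.5395, 0.8159, -0.1974, 0.0658).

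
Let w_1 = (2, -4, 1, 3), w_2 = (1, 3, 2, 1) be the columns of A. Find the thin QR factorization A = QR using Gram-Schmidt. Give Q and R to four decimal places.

q_1 = w_1/‖w_1‖ = (2, -4, 1, 3)/5.4772 = (0.3651, -0.7303, 0.1826, 0.5477).
r_{12} = q_1·w_2 = -0.9129.
u_2 = w_2 + 0.9129·q_1 = (1.3333, 2.3333, 2.1667, 1.5000).
‖u_2‖ = 3.7639, so q_2 = (0.3542, 0.6199, 0.5756, 0.3985).

Q = [[0.3651, 0.3542], [-0.7303, 0.6199], [0.1826, 0.5756], [0.5477, 0.3985]], R = [[5.4772, -0.9129], [0.0000, 3.7639]]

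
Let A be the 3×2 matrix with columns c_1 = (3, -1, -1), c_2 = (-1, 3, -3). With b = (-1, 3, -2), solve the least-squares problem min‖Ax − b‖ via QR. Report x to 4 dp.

q_1 = c_1/‖c_1‖ = (3, -1, -1)/3.3166 = (0.9045, -0.3015, -0.3015).
r_{12} = q_1·c_2 = -0.9045.
u_2 = c_2 + 0.9045·q_1 = (-0.1818, 2.7273, -3.2727).
‖u_2‖ = 4.2640, so q_2 = (-0.0426, 0.6396, -0.7675).
Qᵀb = (-1.2060, 3.4965).
Back-substitute: x_2 = 3.4965/4.2640 = 0.8200.
x_1 = (-1.2060 + 0.9045·0.8200)/3.3166 = -0.1400.

x = (-0.1400, 0.8200)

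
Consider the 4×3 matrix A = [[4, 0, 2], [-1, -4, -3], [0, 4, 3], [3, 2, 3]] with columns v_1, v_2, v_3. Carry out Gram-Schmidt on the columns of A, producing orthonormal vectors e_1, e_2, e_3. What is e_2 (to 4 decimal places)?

e_1 = v_1/‖v_1‖ = (4, -1, 0, 3)/5.0990 = (0.7845, -0.1961, 0.0000, 0.5883).
r_{12} = e_1·v_2 = 1.9612.
u_2 = v_2 − 1.9612·e_1 = (-1.5385, -3.6154, 4.0000, 0.8462).
‖u_2‖ = 5.6704, so e_2 = (-0.2713, -0.6376, 0.7054, 0.1492).

e_2 = (-0.2713, -0.6376, 0.7054, 0.1492)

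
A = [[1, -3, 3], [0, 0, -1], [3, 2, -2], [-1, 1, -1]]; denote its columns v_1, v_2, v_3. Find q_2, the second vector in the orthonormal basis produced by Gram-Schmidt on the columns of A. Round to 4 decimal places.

v_1 = (1, 0, 3, -1); ‖v_1‖ = 3.3166, so q_1 = (0.3015, 0.0000, 0.9045, -0.3015).
q_1·v_2 = 0.3015·(-3) + 0.0000·0 + 0.9045·2 + (-0.3015)·1 = 0.6030.
u_2 = v_2 − 0.6030·q_1 = (-3.1818, 0.0000, 1.4545, 1.1818).
‖u_2‖ = 3.6927, so q_2 = (-0.8616, 0.0000, 0.3939, 0.3200).

q_2 = (-0.8616, 0.0000, 0.3939, 0.3200)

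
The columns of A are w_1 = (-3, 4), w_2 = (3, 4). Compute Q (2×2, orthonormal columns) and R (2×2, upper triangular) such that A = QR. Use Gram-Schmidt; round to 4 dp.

Q = [[-0.6000, 0.8000], [0.8000, 0.6000]], R = [[5.0000, 1.4000], [0.0000, 4.8000]]

w_1 = (-3, 4); ‖w_1‖ = 5.0000, so e_1 = (-0.6000, 0.8000).
e_1·w_2 = (-0.6000)·3 + 0.8000·4 = 1.4000.
u_2 = w_2 − 1.4000·e_1 = (3.8400, 2.8800).
‖u_2‖ = 4.8000, so e_2 = (0.8000, 0.6000).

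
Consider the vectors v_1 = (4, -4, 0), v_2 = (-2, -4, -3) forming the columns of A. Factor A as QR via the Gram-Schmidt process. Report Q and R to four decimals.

v_1 = (4, -4, 0); ‖v_1‖ = 5.6569, so e_1 = (0.7071, -0.7071, 0.0000).
e_1·v_2 = 0.7071·(-2) + (-0.7071)·(-4) + 0.0000·(-3) = 1.4142.
u_2 = v_2 − 1.4142·e_1 = (-3.0000, -3.0000, -3.0000).
‖u_2‖ = 5.1962, so e_2 = (-0.5774, -0.5774, -0.5774).

Q = [[0.7071, -0.5774], [-0.7071, -0.5774], [0.0000, -0.5774]], R = [[5.6569, 1.4142], [0.0000, 5.1962]]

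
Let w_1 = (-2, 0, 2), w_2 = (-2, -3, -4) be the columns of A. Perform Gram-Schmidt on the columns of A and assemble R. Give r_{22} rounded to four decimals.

r_{22} = 5.1962

q_1 = w_1/‖w_1‖ = (-2, 0, 2)/2.8284 = (-0.7071, 0.0000, 0.7071).
r_{12} = q_1·w_2 = -1.4142.
u_2 = w_2 + 1.4142·q_1 = (-3.0000, -3.0000, -3.0000).
r_{22} = ‖u_2‖ = 5.1962.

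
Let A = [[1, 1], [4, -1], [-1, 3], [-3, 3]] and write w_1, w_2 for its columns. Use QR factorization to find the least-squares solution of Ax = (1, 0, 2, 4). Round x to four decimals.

w_1 = (1, 4, -1, -3); ‖w_1‖ = 5.1962, so e_1 = (0.1925, 0.7698, -0.1925, -0.5774).
e_1·w_2 = 0.1925·1 + 0.7698·(-1) + (-0.1925)·3 + (-0.5774)·3 = -2.8868.
u_2 = w_2 + 2.8868·e_1 = (1.5556, 1.2222, 2.4444, 1.3333).
‖u_2‖ = 3.4157, so e_2 = (0.4554, 0.3578, 0.7157, 0.3904).
Qᵀb = (-2.5019, 3.4482).
Back-substitute: x_2 = 3.4482/3.4157 = 1.0095.
x_1 = (-2.5019 + 2.8868·1.0095)/5.1962 = 0.0794.

x = (0.0794, 1.0095)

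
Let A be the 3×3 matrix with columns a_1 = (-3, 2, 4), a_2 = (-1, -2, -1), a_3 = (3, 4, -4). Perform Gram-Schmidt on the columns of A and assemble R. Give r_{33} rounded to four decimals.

a_1 = (-3, 2, 4); ‖a_1‖ = 5.3852, so q_1 = (-0.5571, 0.3714, 0.7428).
q_1·a_2 = (-0.5571)·(-1) + 0.3714·(-2) + 0.7428·(-1) = -0.9285.
u_2 = a_2 + 0.9285·q_1 = (-1.5172, -1.6552, -0.3103).
‖u_2‖ = 2.2667, so q_2 = (-0.6694, -0.7302, -0.1369).
q_1·a_3 = (-0.5571)·3 + 0.3714·4 + 0.7428·(-4) = -3.1568; q_2·a_3 = (-0.6694)·3 + (-0.7302)·4 + (-0.1369)·(-4) = -4.3813.
u_3 = a_3 + 3.1568·q_1 + 4.3813·q_2 = (-1.6913, 1.9732, -2.2550).
r_{33} = ‖u_3‖ = 3.4408.

r_{33} = 3.4408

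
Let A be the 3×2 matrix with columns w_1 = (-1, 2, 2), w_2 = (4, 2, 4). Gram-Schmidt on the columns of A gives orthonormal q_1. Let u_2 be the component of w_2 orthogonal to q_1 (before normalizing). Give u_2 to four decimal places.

u_2 = (4.8889, 0.2222, 2.2222)

w_1 = (-1, 2, 2); ‖w_1‖ = 3.0000, so q_1 = (-0.3333, 0.6667, 0.6667).
q_1·w_2 = (-0.3333)·4 + 0.6667·2 + 0.6667·4 = 2.6667.
u_2 = w_2 − 2.6667·q_1 = (4.8889, 0.2222, 2.2222).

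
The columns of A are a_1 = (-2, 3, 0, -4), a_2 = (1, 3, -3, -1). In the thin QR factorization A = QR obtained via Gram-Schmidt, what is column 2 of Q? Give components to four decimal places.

q_2 = (0.4420, 0.4680, -0.7541, 0.1300)

a_1 = (-2, 3, 0, -4); ‖a_1‖ = 5.3852, so q_1 = (-0.3714, 0.5571, 0.0000, -0.7428).
q_1·a_2 = (-0.3714)·1 + 0.5571·3 + 0.0000·(-3) + (-0.7428)·(-1) = 2.0426.
u_2 = a_2 − 2.0426·q_1 = (1.7586, 1.8621, -3.0000, 0.5172).
‖u_2‖ = 3.9784, so q_2 = (0.4420, 0.4680, -0.7541, 0.1300).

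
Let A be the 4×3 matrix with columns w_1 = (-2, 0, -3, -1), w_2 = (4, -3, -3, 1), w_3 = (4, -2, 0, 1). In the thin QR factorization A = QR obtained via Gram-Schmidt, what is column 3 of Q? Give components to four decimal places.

e_3 = (0.2711, -0.0904, 0.1355, -0.9487)

e_1 = w_1/‖w_1‖ = (-2, 0, -3, -1)/3.7417 = (-0.5345, 0.0000, -0.8018, -0.2673).
r_{12} = e_1·w_2 = 0.0000.
u_2 = w_2 + 0.0000·e_1 = (4.0000, -3.0000, -3.0000, 1.0000).
‖u_2‖ = 5.9161, so e_2 = (0.6761, -0.5071, -0.5071, 0.1690).
r_{13} = e_1·w_3 = -2.4054; r_{23} = e_2·w_3 = 3.8877.
u_3 = w_3 + 2.4054·e_1 − 3.8877·e_2 = (0.0857, -0.0286, 0.0429, -0.3000).
‖u_3‖ = 0.3162, so e_3 = (0.2711, -0.0904, 0.1355, -0.9487).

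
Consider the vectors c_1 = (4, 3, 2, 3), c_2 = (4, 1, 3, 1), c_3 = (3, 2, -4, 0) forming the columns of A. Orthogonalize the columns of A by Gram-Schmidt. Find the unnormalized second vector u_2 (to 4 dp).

e_1 = c_1/‖c_1‖ = (4, 3, 2, 3)/6.1644 = (0.6489, 0.4867, 0.3244, 0.4867).
r_{12} = e_1·c_2 = 4.5422.
u_2 = c_2 − 4.5422·e_1 = (1.0526, -1.2105, 1.5263, -1.2105).

u_2 = (1.0526, -1.2105, 1.5263, -1.2105)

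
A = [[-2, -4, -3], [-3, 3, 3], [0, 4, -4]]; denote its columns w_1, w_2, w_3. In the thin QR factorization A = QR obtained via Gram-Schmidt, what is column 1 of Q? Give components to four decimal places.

e_1 = (-0.5547, -0.8321, 0.0000)

w_1 = (-2, -3, 0); ‖w_1‖ = 3.6056, so e_1 = (-0.5547, -0.8321, 0.0000).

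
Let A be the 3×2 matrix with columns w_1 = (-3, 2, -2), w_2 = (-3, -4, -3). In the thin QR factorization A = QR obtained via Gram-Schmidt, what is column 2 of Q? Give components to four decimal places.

e_2 = (-0.3164, -0.8647, -0.3902)

e_1 = w_1/‖w_1‖ = (-3, 2, -2)/4.1231 = (-0.7276, 0.4851, -0.4851).
r_{12} = e_1·w_2 = 1.6977.
u_2 = w_2 − 1.6977·e_1 = (-1.7647, -4.8235, -2.1765).
‖u_2‖ = 5.5783, so e_2 = (-0.3164, -0.8647, -0.3902).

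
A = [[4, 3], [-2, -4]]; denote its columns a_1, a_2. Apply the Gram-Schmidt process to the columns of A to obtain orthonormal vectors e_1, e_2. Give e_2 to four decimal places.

e_2 = (-0.4472, -0.8944)

e_1 = a_1/‖a_1‖ = (4, -2)/4.4721 = (0.8944, -0.4472).
r_{12} = e_1·a_2 = 4.4721.
u_2 = a_2 − 4.4721·e_1 = (-1.0000, -2.0000).
‖u_2‖ = 2.2361, so e_2 = (-0.4472, -0.8944).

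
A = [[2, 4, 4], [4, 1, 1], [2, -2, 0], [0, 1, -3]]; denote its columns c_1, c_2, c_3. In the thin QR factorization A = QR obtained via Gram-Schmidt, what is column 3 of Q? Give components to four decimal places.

c_1 = (2, 4, 2, 0); ‖c_1‖ = 4.8990, so q_1 = (0.4082, 0.8165, 0.4082, 0.0000).
q_1·c_2 = 0.4082·4 + 0.8165·1 + 0.4082·(-2) + 0.0000·1 = 1.6330.
u_2 = c_2 − 1.6330·q_1 = (3.3333, -0.3333, -2.6667, 1.0000).
‖u_2‖ = 4.3970, so q_2 = (0.7581, -0.0758, -0.6065, 0.2274).
q_1·c_3 = 0.4082·4 + 0.8165·1 + 0.4082·0 + 0.0000·(-3) = 2.4495; q_2·c_3 = 0.7581·4 + (-0.0758)·1 + (-0.6065)·0 + 0.2274·(-3) = 2.2743.
u_3 = c_3 − 2.4495·q_1 − 2.2743·q_2 = (1.2759, -0.8276, 0.3793, -3.5172).
‖u_3‖ = 3.8507, so q_3 = (0.3313, -0.2149, 0.0985, -0.9134).

q_3 = (0.3313, -0.2149, 0.0985, -0.9134)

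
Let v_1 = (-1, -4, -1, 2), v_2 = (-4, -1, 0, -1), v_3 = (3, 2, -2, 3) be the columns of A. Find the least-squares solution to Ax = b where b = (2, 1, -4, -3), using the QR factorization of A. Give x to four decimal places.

x = (-0.3297, -0.0133, 0.2225)

v_1 = (-1, -4, -1, 2); ‖v_1‖ = 4.6904, so q_1 = (-0.2132, -0.8528, -0.2132, 0.4264).
q_1·v_2 = (-0.2132)·(-4) + (-0.8528)·(-1) + (-0.2132)·0 + 0.4264·(-1) = 1.2792.
u_2 = v_2 − 1.2792·q_1 = (-3.7273, 0.0909, 0.2727, -1.5455).
‖u_2‖ = 4.0452, so q_2 = (-0.9214, 0.0225, 0.0674, -0.3820).
q_1·v_3 = (-0.2132)·3 + (-0.8528)·2 + (-0.2132)·(-2) + 0.4264·3 = -0.6396; q_2·v_3 = (-0.9214)·3 + 0.0225·2 + 0.0674·(-2) + (-0.3820)·3 = -4.0003.
u_3 = v_3 + 0.6396·q_1 + 4.0003·q_2 = (-0.8222, 1.5444, -1.8667, 1.7444).
‖u_3‖ = 3.0966, so q_3 = (-0.2655, 0.4988, -0.6028, 0.5633).
Qᵀb = (-1.7056, -0.9439, 0.6889).
Back-substitute: x_3 = 0.6889/3.0966 = 0.2225.
x_2 = (-0.9439 + 4.0003·0.2225)/4.0452 = -0.0133.
x_1 = (-1.7056 − 1.2792·(-0.0133) + 0.6396·0.2225)/4.6904 = -0.3297.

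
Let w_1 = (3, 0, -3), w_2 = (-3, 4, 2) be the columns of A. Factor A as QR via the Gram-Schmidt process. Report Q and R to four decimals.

Q = [[0.7071, -0.1231], [0.0000, 0.9847], [-0.7071, -0.1231]], R = [[4.2426, -3.5355], [0.0000, 4.0620]]

w_1 = (3, 0, -3); ‖w_1‖ = 4.2426, so e_1 = (0.7071, 0.0000, -0.7071).
e_1·w_2 = 0.7071·(-3) + 0.0000·4 + (-0.7071)·2 = -3.5355.
u_2 = w_2 + 3.5355·e_1 = (-0.5000, 4.0000, -0.5000).
‖u_2‖ = 4.0620, so e_2 = (-0.1231, 0.9847, -0.1231).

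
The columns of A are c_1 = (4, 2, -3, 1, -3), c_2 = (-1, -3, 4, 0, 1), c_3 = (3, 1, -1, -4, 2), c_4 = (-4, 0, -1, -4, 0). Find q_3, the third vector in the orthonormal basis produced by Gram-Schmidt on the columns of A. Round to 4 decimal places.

q_3 = (0.5202, 0.0170, 0.0380, -0.7429, 0.4193)

q_1 = c_1/‖c_1‖ = (4, 2, -3, 1, -3)/6.2450 = (0.6405, 0.3203, -0.4804, 0.1601, -0.4804).
r_{12} = q_1·c_2 = -4.0032.
u_2 = c_2 + 4.0032·q_1 = (1.5641, -1.7179, 2.0769, 0.6410, -0.9231).
‖u_2‖ = 3.3128, so q_2 = (0.4721, -0.5186, 0.6269, 0.1935, -0.2786).
r_{13} = q_1·c_3 = 1.1209; r_{23} = q_2·c_3 = -1.0604.
u_3 = c_3 − 1.1209·q_1 + 1.0604·q_2 = (2.7827, 0.0911, 0.2033, -3.9743, 2.2430).
‖u_3‖ = 5.3497, so q_3 = (0.5202, 0.0170, 0.0380, -0.7429, 0.4193).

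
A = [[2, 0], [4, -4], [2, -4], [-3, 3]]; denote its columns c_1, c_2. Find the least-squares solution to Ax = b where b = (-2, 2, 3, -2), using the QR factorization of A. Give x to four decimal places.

x = (-0.7652, -1.2500)

c_1 = (2, 4, 2, -3); ‖c_1‖ = 5.7446, so q_1 = (0.3482, 0.6963, 0.3482, -0.5222).
q_1·c_2 = 0.3482·0 + 0.6963·(-4) + 0.3482·(-4) + (-0.5222)·3 = -5.7446.
u_2 = c_2 + 5.7446·q_1 = (2.0000, 0.0000, -2.0000, 0.0000).
‖u_2‖ = 2.8284, so q_2 = (0.7071, 0.0000, -0.7071, 0.0000).
Qᵀb = (2.7852, -3.5355).
Back-substitute: x_2 = -3.5355/2.8284 = -1.2500.
x_1 = (2.7852 + 5.7446·(-1.2500))/5.7446 = -0.7652.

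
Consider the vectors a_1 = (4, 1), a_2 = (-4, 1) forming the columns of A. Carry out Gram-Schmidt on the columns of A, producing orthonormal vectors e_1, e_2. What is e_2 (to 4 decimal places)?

e_2 = (-0.2425, 0.9701)

a_1 = (4, 1); ‖a_1‖ = 4.1231, so e_1 = (0.9701, 0.2425).
e_1·a_2 = 0.9701·(-4) + 0.2425·1 = -3.6380.
u_2 = a_2 + 3.6380·e_1 = (-0.4706, 1.8824).
‖u_2‖ = 1.9403, so e_2 = (-0.2425, 0.9701).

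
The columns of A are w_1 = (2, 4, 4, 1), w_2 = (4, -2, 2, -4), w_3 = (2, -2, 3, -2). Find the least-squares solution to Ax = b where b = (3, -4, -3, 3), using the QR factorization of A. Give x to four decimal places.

w_1 = (2, 4, 4, 1); ‖w_1‖ = 6.0828, so q_1 = (0.3288, 0.6576, 0.6576, 0.1644).
q_1·w_2 = 0.3288·4 + 0.6576·(-2) + 0.6576·2 + 0.1644·(-4) = 0.6576.
u_2 = w_2 − 0.6576·q_1 = (3.7838, -2.4324, 1.5676, -4.1081).
‖u_2‖ = 6.2903, so q_2 = (0.6015, -0.3867, 0.2492, -0.6531).
q_1·w_3 = 0.3288·2 + 0.6576·(-2) + 0.6576·3 + 0.1644·(-2) = 0.9864; q_2·w_3 = 0.6015·2 + (-0.3867)·(-2) + 0.2492·3 + (-0.6531)·(-2) = 4.0302.
u_3 = w_3 − 0.9864·q_1 − 4.0302·q_2 = (-0.7486, -1.0902, 1.3470, 0.4699).
‖u_3‖ = 1.9453, so q_3 = (-0.3848, -0.5604, 0.6924, 0.2416).
Qᵀb = (-3.1236, 0.6445, -0.2655).
Back-substitute: x_3 = -0.2655/1.9453 = -0.1365.
x_2 = (0.6445 − 4.0302·(-0.1365))/6.2903 = 0.1899.
x_1 = (-3.1236 − 0.6576·0.1899 − 0.9864·(-0.1365))/6.0828 = -0.5119.

x = (-0.5119, 0.1899, -0.1365)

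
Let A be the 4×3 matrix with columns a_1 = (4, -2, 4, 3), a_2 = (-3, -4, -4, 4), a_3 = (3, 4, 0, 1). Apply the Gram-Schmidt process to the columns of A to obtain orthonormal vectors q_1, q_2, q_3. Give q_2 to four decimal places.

q_2 = (-0.3070, -0.5842, -0.4412, 0.6081)

a_1 = (4, -2, 4, 3); ‖a_1‖ = 6.7082, so q_1 = (0.5963, -0.2981, 0.5963, 0.4472).
q_1·a_2 = 0.5963·(-3) + (-0.2981)·(-4) + 0.5963·(-4) + 0.4472·4 = -1.1926.
u_2 = a_2 + 1.1926·q_1 = (-2.2889, -4.3556, -3.2889, 4.5333).
‖u_2‖ = 7.4551, so q_2 = (-0.3070, -0.5842, -0.4412, 0.6081).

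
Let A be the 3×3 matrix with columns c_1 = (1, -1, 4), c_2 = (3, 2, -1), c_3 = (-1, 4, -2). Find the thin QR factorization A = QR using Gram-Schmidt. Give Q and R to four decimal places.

Q = [[0.2357, 0.8619, -0.4491], [-0.2357, 0.4990, 0.8340], [0.9428, -0.0907, 0.3208]], R = [[4.2426, -0.7071, -3.0641], [0.0000, 3.6742, 1.3155], [0.0000, 0.0000, 3.1434]]

q_1 = c_1/‖c_1‖ = (1, -1, 4)/4.2426 = (0.2357, -0.2357, 0.9428).
r_{12} = q_1·c_2 = -0.7071.
u_2 = c_2 + 0.7071·q_1 = (3.1667, 1.8333, -0.3333).
‖u_2‖ = 3.6742, so q_2 = (0.8619, 0.4990, -0.0907).
r_{13} = q_1·c_3 = -3.0641; r_{23} = q_2·c_3 = 1.3155.
u_3 = c_3 + 3.0641·q_1 − 1.3155·q_2 = (-1.4115, 2.6214, 1.0082).
‖u_3‖ = 3.1434, so q_3 = (-0.4491, 0.8340, 0.3208).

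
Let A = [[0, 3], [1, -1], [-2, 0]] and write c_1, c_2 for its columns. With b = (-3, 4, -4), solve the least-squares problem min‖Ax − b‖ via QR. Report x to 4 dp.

c_1 = (0, 1, -2); ‖c_1‖ = 2.2361, so e_1 = (0.0000, 0.4472, -0.8944).
e_1·c_2 = 0.0000·3 + 0.4472·(-1) + (-0.8944)·0 = -0.4472.
u_2 = c_2 + 0.4472·e_1 = (3.0000, -0.8000, -0.4000).
‖u_2‖ = 3.1305, so e_2 = (0.9583, -0.2556, -0.1278).
Qᵀb = (5.3666, -3.3860).
Back-substitute: x_2 = -3.3860/3.1305 = -1.0816.
x_1 = (5.3666 + 0.4472·(-1.0816))/2.2361 = 2.1837.

x = (2.1837, -1.0816)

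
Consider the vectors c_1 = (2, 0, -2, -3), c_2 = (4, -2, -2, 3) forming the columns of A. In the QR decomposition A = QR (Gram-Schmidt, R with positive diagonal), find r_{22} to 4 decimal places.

e_1 = c_1/‖c_1‖ = (2, 0, -2, -3)/4.1231 = (0.4851, 0.0000, -0.4851, -0.7276).
r_{12} = e_1·c_2 = 0.7276.
u_2 = c_2 − 0.7276·e_1 = (3.6471, -2.0000, -1.6471, 3.5294).
r_{22} = ‖u_2‖ = 5.6983.

r_{22} = 5.6983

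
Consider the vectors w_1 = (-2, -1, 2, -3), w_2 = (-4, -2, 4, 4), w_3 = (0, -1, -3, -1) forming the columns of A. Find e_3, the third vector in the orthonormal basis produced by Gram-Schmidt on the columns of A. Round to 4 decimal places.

e_3 = (-0.4134, -0.5788, -0.7029, 0.0000)

w_1 = (-2, -1, 2, -3); ‖w_1‖ = 4.2426, so e_1 = (-0.4714, -0.2357, 0.4714, -0.7071).
e_1·w_2 = (-0.4714)·(-4) + (-0.2357)·(-2) + 0.4714·4 + (-0.7071)·4 = 1.4142.
u_2 = w_2 − 1.4142·e_1 = (-3.3333, -1.6667, 3.3333, 5.0000).
‖u_2‖ = 7.0711, so e_2 = (-0.4714, -0.2357, 0.4714, 0.7071).
e_1·w_3 = (-0.4714)·0 + (-0.2357)·(-1) + 0.4714·(-3) + (-0.7071)·(-1) = -0.4714; e_2·w_3 = (-0.4714)·0 + (-0.2357)·(-1) + 0.4714·(-3) + 0.7071·(-1) = -1.8856.
u_3 = w_3 + 0.4714·e_1 + 1.8856·e_2 = (-1.1111, -1.5556, -1.8889, 0.0000).
‖u_3‖ = 2.6874, so e_3 = (-0.4134, -0.5788, -0.7029, 0.0000).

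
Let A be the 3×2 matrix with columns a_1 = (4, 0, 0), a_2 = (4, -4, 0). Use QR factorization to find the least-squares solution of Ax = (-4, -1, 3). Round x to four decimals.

a_1 = (4, 0, 0); ‖a_1‖ = 4.0000, so e_1 = (1.0000, 0.0000, 0.0000).
e_1·a_2 = 1.0000·4 + 0.0000·(-4) + 0.0000·0 = 4.0000.
u_2 = a_2 − 4.0000·e_1 = (0.0000, -4.0000, 0.0000).
‖u_2‖ = 4.0000, so e_2 = (0.0000, -1.0000, 0.0000).
Qᵀb = (-4.0000, 1.0000).
Back-substitute: x_2 = 1.0000/4.0000 = 0.2500.
x_1 = (-4.0000 − 4.0000·0.2500)/4.0000 = -1.2500.

x = (-1.2500, 0.2500)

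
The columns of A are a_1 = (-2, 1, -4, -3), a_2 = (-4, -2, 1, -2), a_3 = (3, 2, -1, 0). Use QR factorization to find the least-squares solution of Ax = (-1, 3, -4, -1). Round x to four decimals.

q_1 = a_1/‖a_1‖ = (-2, 1, -4, -3)/5.4772 = (-0.3651, 0.1826, -0.7303, -0.5477).
r_{12} = q_1·a_2 = 1.4606.
u_2 = a_2 − 1.4606·q_1 = (-3.4667, -2.2667, 2.0667, -1.2000).
‖u_2‖ = 4.7819, so q_2 = (-0.7250, -0.4740, 0.4322, -0.2509).
r_{13} = q_1·a_3 = 0.0000; r_{23} = q_2·a_3 = -3.5551.
u_3 = a_3 + 0.0000·q_1 + 3.5551·q_2 = (0.4227, 0.3149, 0.5364, -0.8921).
‖u_3‖ = 1.1668, so q_3 = (0.3623, 0.2698, 0.4597, -0.7646).
Qᵀb = (4.3818, -2.1749, -0.6271).
Back-substitute: x_3 = -0.6271/1.1668 = -0.5375.
x_2 = (-2.1749 + 3.5551·(-0.5375))/4.7819 = -0.8544.
x_1 = (4.3818 − 1.4606·(-0.8544) + 0.0000·(-0.5375))/5.4772 = 1.0278.

x = (1.0278, -0.8544, -0.5375)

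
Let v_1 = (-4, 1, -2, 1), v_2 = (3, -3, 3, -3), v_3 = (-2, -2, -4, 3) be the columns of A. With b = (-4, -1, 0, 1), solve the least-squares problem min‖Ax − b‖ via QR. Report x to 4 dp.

x = (1.2814, 0.5815, 0.1039)

v_1 = (-4, 1, -2, 1); ‖v_1‖ = 4.6904, so e_1 = (-0.8528, 0.2132, -0.4264, 0.2132).
e_1·v_2 = (-0.8528)·3 + 0.2132·(-3) + (-0.4264)·3 + 0.2132·(-3) = -5.1168.
u_2 = v_2 + 5.1168·e_1 = (-1.3636, -1.9091, 0.8182, -1.9091).
‖u_2‖ = 3.1334, so e_2 = (-0.4352, -0.6093, 0.2611, -0.6093).
e_1·v_3 = (-0.8528)·(-2) + 0.2132·(-2) + (-0.4264)·(-4) + 0.2132·3 = 3.6244; e_2·v_3 = (-0.4352)·(-2) + (-0.6093)·(-2) + 0.2611·(-4) + (-0.6093)·3 = -0.7833.
u_3 = v_3 − 3.6244·e_1 + 0.7833·e_2 = (0.7500, -3.2500, -2.2500, 1.7500).
‖u_3‖ = 4.3875, so e_3 = (0.1709, -0.7407, -0.5128, 0.3989).
Qᵀb = (3.4112, 1.7408, 0.4558).
Back-substitute: x_3 = 0.4558/4.3875 = 0.1039.
x_2 = (1.7408 + 0.7833·0.1039)/3.1334 = 0.5815.
x_1 = (3.4112 + 5.1168·0.5815 − 3.6244·0.1039)/4.6904 = 1.2814.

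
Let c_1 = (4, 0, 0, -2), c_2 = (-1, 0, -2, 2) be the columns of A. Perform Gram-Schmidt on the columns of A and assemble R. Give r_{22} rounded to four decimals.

c_1 = (4, 0, 0, -2); ‖c_1‖ = 4.4721, so q_1 = (0.8944, 0.0000, 0.0000, -0.4472).
q_1·c_2 = 0.8944·(-1) + 0.0000·0 + 0.0000·(-2) + (-0.4472)·2 = -1.7889.
u_2 = c_2 + 1.7889·q_1 = (0.6000, 0.0000, -2.0000, 1.2000).
r_{22} = ‖u_2‖ = 2.4083.

r_{22} = 2.4083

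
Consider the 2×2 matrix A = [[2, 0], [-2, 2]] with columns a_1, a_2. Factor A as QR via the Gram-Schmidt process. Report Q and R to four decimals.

Q = [[0.7071, 0.7071], [-0.7071, 0.7071]], R = [[2.8284, -1.4142], [0.0000, 1.4142]]

a_1 = (2, -2); ‖a_1‖ = 2.8284, so e_1 = (0.7071, -0.7071).
e_1·a_2 = 0.7071·0 + (-0.7071)·2 = -1.4142.
u_2 = a_2 + 1.4142·e_1 = (1.0000, 1.0000).
‖u_2‖ = 1.4142, so e_2 = (0.7071, 0.7071).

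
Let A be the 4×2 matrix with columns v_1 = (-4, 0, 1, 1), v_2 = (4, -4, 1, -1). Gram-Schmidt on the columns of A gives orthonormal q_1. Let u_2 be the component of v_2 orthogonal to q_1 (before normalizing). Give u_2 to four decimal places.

v_1 = (-4, 0, 1, 1); ‖v_1‖ = 4.2426, so q_1 = (-0.9428, 0.0000, 0.2357, 0.2357).
q_1·v_2 = (-0.9428)·4 + 0.0000·(-4) + 0.2357·1 + 0.2357·(-1) = -3.7712.
u_2 = v_2 + 3.7712·q_1 = (0.4444, -4.0000, 1.8889, -0.1111).

u_2 = (0.4444, -4.0000, 1.8889, -0.1111)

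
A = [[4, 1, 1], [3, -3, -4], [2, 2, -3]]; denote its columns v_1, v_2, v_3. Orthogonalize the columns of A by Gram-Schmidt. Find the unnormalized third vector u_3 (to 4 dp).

u_3 = (2.4000, -1.2000, -3.0000)

q_1 = v_1/‖v_1‖ = (4, 3, 2)/5.3852 = (0.7428, 0.5571, 0.3714).
r_{12} = q_1·v_2 = -0.1857.
u_2 = v_2 + 0.1857·q_1 = (1.1379, -2.8966, 2.0690).
‖u_2‖ = 3.7370, so q_2 = (0.3045, -0.7751, 0.5536).
r_{13} = q_1·v_3 = -2.5997; r_{23} = q_2·v_3 = 1.7440.
u_3 = v_3 + 2.5997·q_1 − 1.7440·q_2 = (2.4000, -1.2000, -3.0000).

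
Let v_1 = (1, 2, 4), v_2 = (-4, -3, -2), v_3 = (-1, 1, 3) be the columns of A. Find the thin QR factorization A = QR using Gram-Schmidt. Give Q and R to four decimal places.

Q = [[0.2182, -0.8531, -0.4739], [0.4364, -0.3490, 0.8293], [0.8729, 0.3878, -0.2962]], R = [[4.5826, -3.9279, 2.8368], [0.0000, 3.6839, 1.6675], [0.0000, 0.0000, 0.4146]]

v_1 = (1, 2, 4); ‖v_1‖ = 4.5826, so q_1 = (0.2182, 0.4364, 0.8729).
q_1·v_2 = 0.2182·(-4) + 0.4364·(-3) + 0.8729·(-2) = -3.9279.
u_2 = v_2 + 3.9279·q_1 = (-3.1429, -1.2857, 1.4286).
‖u_2‖ = 3.6839, so q_2 = (-0.8531, -0.3490, 0.3878).
q_1·v_3 = 0.2182·(-1) + 0.4364·1 + 0.8729·3 = 2.8368; q_2·v_3 = (-0.8531)·(-1) + (-0.3490)·1 + 0.3878·3 = 1.6675.
u_3 = v_3 − 2.8368·q_1 − 1.6675·q_2 = (-0.1965, 0.3439, -0.1228).
‖u_3‖ = 0.4146, so q_3 = (-0.4739, 0.8293, -0.2962).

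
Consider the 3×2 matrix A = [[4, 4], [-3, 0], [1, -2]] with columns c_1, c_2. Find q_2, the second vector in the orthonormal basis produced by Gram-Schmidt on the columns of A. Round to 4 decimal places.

q_1 = c_1/‖c_1‖ = (4, -3, 1)/5.0990 = (0.7845, -0.5883, 0.1961).
r_{12} = q_1·c_2 = 2.7456.
u_2 = c_2 − 2.7456·q_1 = (1.8462, 1.6154, -2.5385).
‖u_2‖ = 3.5301, so q_2 = (0.5230, 0.4576, -0.7191).

q_2 = (0.5230, 0.4576, -0.7191)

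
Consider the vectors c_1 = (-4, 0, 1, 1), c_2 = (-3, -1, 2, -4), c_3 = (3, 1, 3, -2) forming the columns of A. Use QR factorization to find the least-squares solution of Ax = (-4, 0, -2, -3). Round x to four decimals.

c_1 = (-4, 0, 1, 1); ‖c_1‖ = 4.2426, so e_1 = (-0.9428, 0.0000, 0.2357, 0.2357).
e_1·c_2 = (-0.9428)·(-3) + 0.0000·(-1) + 0.2357·2 + 0.2357·(-4) = 2.3570.
u_2 = c_2 − 2.3570·e_1 = (-0.7778, -1.0000, 1.4444, -4.5556).
‖u_2‖ = 4.9441, so e_2 = (-0.1573, -0.2023, 0.2922, -0.9214).
e_1·c_3 = (-0.9428)·3 + 0.0000·1 + 0.2357·3 + 0.2357·(-2) = -2.5927; e_2·c_3 = (-0.1573)·3 + (-0.2023)·1 + 0.2922·3 + (-0.9214)·(-2) = 2.0451.
u_3 = c_3 + 2.5927·e_1 − 2.0451·e_2 = (0.8773, 1.4136, 3.0136, 0.4955).
‖u_3‖ = 3.4779, so e_3 = (0.2522, 0.4065, 0.8665, 0.1425).
Qᵀb = (2.5927, 2.8092, -3.1694).
Back-substitute: x_3 = -3.1694/3.4779 = -0.9113.
x_2 = (2.8092 − 2.0451·(-0.9113))/4.9441 = 0.9451.
x_1 = (2.5927 − 2.3570·0.9451 + 2.5927·(-0.9113))/4.2426 = -0.4709.

x = (-0.4709, 0.9451, -0.9113)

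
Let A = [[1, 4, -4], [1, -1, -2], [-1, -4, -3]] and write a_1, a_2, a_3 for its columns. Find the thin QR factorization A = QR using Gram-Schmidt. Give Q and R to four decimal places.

Q = [[0.5774, 0.4082, -0.7071], [0.5774, -0.8165, 0.0000], [-0.5774, -0.4082, -0.7071]], R = [[1.7321, 4.0415, -1.7321], [0.0000, 4.0825, 1.2247], [0.0000, 0.0000, 4.9497]]

a_1 = (1, 1, -1); ‖a_1‖ = 1.7321, so e_1 = (0.5774, 0.5774, -0.5774).
e_1·a_2 = 0.5774·4 + 0.5774·(-1) + (-0.5774)·(-4) = 4.0415.
u_2 = a_2 − 4.0415·e_1 = (1.6667, -3.3333, -1.6667).
‖u_2‖ = 4.0825, so e_2 = (0.4082, -0.8165, -0.4082).
e_1·a_3 = 0.5774·(-4) + 0.5774·(-2) + (-0.5774)·(-3) = -1.7321; e_2·a_3 = 0.4082·(-4) + (-0.8165)·(-2) + (-0.4082)·(-3) = 1.2247.
u_3 = a_3 + 1.7321·e_1 − 1.2247·e_2 = (-3.5000, 0.0000, -3.5000).
‖u_3‖ = 4.9497, so e_3 = (-0.7071, 0.0000, -0.7071).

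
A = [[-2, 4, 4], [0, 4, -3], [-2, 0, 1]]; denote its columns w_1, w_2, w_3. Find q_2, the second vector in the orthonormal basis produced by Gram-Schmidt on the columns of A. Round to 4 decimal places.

q_2 = (0.4082, 0.8165, -0.4082)

w_1 = (-2, 0, -2); ‖w_1‖ = 2.8284, so q_1 = (-0.7071, 0.0000, -0.7071).
q_1·w_2 = (-0.7071)·4 + 0.0000·4 + (-0.7071)·0 = -2.8284.
u_2 = w_2 + 2.8284·q_1 = (2.0000, 4.0000, -2.0000).
‖u_2‖ = 4.8990, so q_2 = (0.4082, 0.8165, -0.4082).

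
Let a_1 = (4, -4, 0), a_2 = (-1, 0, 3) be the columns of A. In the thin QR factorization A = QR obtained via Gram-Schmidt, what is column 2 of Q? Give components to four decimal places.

q_2 = (-0.1622, -0.1622, 0.9733)

a_1 = (4, -4, 0); ‖a_1‖ = 5.6569, so q_1 = (0.7071, -0.7071, 0.0000).
q_1·a_2 = 0.7071·(-1) + (-0.7071)·0 + 0.0000·3 = -0.7071.
u_2 = a_2 + 0.7071·q_1 = (-0.5000, -0.5000, 3.0000).
‖u_2‖ = 3.0822, so q_2 = (-0.1622, -0.1622, 0.9733).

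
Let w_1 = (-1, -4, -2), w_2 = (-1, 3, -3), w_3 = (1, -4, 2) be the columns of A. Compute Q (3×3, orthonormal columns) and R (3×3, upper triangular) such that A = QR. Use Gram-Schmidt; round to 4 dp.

Q = [[-0.2182, -0.2934, 0.9308], [-0.8729, 0.4852, -0.0517], [-0.4364, -0.8237, -0.3620]], R = [[4.5826, -1.0911, 2.4004], [0.0000, 4.2201, -3.8816], [0.0000, 0.0000, 0.4137]]

e_1 = w_1/‖w_1‖ = (-1, -4, -2)/4.5826 = (-0.2182, -0.8729, -0.4364).
r_{12} = e_1·w_2 = -1.0911.
u_2 = w_2 + 1.0911·e_1 = (-1.2381, 2.0476, -3.4762).
‖u_2‖ = 4.2201, so e_2 = (-0.2934, 0.4852, -0.8237).
r_{13} = e_1·w_3 = 2.4004; r_{23} = e_2·w_3 = -3.8816.
u_3 = w_3 − 2.4004·e_1 + 3.8816·e_2 = (0.3850, -0.0214, -0.1497).
‖u_3‖ = 0.4137, so e_3 = (0.9308, -0.0517, -0.3620).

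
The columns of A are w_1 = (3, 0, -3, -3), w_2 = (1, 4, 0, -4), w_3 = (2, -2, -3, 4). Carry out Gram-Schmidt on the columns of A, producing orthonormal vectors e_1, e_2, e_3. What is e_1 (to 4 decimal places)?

e_1 = w_1/‖w_1‖ = (3, 0, -3, -3)/5.1962 = (0.5774, 0.0000, -0.5774, -0.5774).

e_1 = (0.5774, 0.0000, -0.5774, -0.5774)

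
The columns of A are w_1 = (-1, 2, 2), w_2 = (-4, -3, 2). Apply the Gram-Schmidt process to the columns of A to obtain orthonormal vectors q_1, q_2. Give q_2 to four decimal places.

w_1 = (-1, 2, 2); ‖w_1‖ = 3.0000, so q_1 = (-0.3333, 0.6667, 0.6667).
q_1·w_2 = (-0.3333)·(-4) + 0.6667·(-3) + 0.6667·2 = 0.6667.
u_2 = w_2 − 0.6667·q_1 = (-3.7778, -3.4444, 1.5556).
‖u_2‖ = 5.3437, so q_2 = (-0.7070, -0.6446, 0.2911).

q_2 = (-0.7070, -0.6446, 0.2911)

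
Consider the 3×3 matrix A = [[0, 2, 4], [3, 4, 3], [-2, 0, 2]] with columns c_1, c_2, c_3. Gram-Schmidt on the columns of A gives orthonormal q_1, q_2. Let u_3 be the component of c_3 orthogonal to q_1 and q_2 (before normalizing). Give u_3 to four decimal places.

c_1 = (0, 3, -2); ‖c_1‖ = 3.6056, so q_1 = (0.0000, 0.8321, -0.5547).
q_1·c_2 = 0.0000·2 + 0.8321·4 + (-0.5547)·0 = 3.3282.
u_2 = c_2 − 3.3282·q_1 = (2.0000, 1.2308, 1.8462).
‖u_2‖ = 2.9872, so q_2 = (0.6695, 0.4120, 0.6180).
q_1·c_3 = 0.0000·4 + 0.8321·3 + (-0.5547)·2 = 1.3868; q_2·c_3 = 0.6695·4 + 0.4120·3 + 0.6180·2 = 5.1503.
u_3 = c_3 − 1.3868·q_1 − 5.1503·q_2 = (0.5517, -0.2759, -0.4138).

u_3 = (0.5517, -0.2759, -0.4138)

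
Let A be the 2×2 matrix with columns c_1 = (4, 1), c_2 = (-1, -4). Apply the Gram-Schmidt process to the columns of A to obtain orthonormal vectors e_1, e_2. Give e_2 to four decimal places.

e_2 = (0.2425, -0.9701)

c_1 = (4, 1); ‖c_1‖ = 4.1231, so e_1 = (0.9701, 0.2425).
e_1·c_2 = 0.9701·(-1) + 0.2425·(-4) = -1.9403.
u_2 = c_2 + 1.9403·e_1 = (0.8824, -3.5294).
‖u_2‖ = 3.6380, so e_2 = (0.2425, -0.9701).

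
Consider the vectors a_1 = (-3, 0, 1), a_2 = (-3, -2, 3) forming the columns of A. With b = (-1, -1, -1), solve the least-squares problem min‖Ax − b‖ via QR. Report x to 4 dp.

q_1 = a_1/‖a_1‖ = (-3, 0, 1)/3.1623 = (-0.9487, 0.0000, 0.3162).
r_{12} = q_1·a_2 = 3.7947.
u_2 = a_2 − 3.7947·q_1 = (0.6000, -2.0000, 1.8000).
‖u_2‖ = 2.7568, so q_2 = (0.2176, -0.7255, 0.6529).
Qᵀb = (0.6325, -0.1451).
Back-substitute: x_2 = -0.1451/2.7568 = -0.0526.
x_1 = (0.6325 − 3.7947·(-0.0526))/3.1623 = 0.2632.

x = (0.2632, -0.0526)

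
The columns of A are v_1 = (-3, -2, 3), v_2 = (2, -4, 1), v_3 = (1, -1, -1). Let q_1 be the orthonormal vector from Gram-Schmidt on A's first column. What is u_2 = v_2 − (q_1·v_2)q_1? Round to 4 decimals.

q_1 = v_1/‖v_1‖ = (-3, -2, 3)/4.6904 = (-0.6396, -0.4264, 0.6396).
r_{12} = q_1·v_2 = 1.0660.
u_2 = v_2 − 1.0660·q_1 = (2.6818, -3.5455, 0.3182).

u_2 = (2.6818, -3.5455, 0.3182)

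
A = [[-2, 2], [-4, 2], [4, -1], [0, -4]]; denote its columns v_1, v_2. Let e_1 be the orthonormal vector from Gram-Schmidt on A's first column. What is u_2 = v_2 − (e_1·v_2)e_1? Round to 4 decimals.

e_1 = v_1/‖v_1‖ = (-2, -4, 4, 0)/6.0000 = (-0.3333, -0.6667, 0.6667, 0.0000).
r_{12} = e_1·v_2 = -2.6667.
u_2 = v_2 + 2.6667·e_1 = (1.1111, 0.2222, 0.7778, -4.0000).

u_2 = (1.1111, 0.2222, 0.7778, -4.0000)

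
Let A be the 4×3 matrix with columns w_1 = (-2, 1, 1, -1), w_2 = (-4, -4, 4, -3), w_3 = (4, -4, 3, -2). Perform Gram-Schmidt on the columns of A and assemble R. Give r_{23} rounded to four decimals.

w_1 = (-2, 1, 1, -1); ‖w_1‖ = 2.6458, so e_1 = (-0.7559, 0.3780, 0.3780, -0.3780).
e_1·w_2 = (-0.7559)·(-4) + 0.3780·(-4) + 0.3780·4 + (-0.3780)·(-3) = 4.1576.
u_2 = w_2 − 4.1576·e_1 = (-0.8571, -5.5714, 2.4286, -1.4286).
‖u_2‖ = 6.3019, so e_2 = (-0.1360, -0.8841, 0.3854, -0.2267).
r_{23} = e_2·w_3 = 4.6018.

r_{23} = 4.6018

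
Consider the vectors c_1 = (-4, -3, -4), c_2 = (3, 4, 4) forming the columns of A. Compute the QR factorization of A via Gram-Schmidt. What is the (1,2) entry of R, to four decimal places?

r_{12} = -6.2470

q_1 = c_1/‖c_1‖ = (-4, -3, -4)/6.4031 = (-0.6247, -0.4685, -0.6247).
r_{12} = q_1·c_2 = -6.2470.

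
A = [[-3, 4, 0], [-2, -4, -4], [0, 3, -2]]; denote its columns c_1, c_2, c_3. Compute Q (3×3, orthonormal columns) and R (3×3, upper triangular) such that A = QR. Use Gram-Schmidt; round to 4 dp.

Q = [[-0.8321, 0.4879, 0.2639], [-0.5547, -0.7319, -0.3958], [0.0000, 0.4757, -0.8796]], R = [[3.6056, -1.1094, 2.2188], [0.0000, 6.3063, 1.9761], [0.0000, 0.0000, 3.3425]]

c_1 = (-3, -2, 0); ‖c_1‖ = 3.6056, so e_1 = (-0.8321, -0.5547, 0.0000).
e_1·c_2 = (-0.8321)·4 + (-0.5547)·(-4) + 0.0000·3 = -1.1094.
u_2 = c_2 + 1.1094·e_1 = (3.0769, -4.6154, 3.0000).
‖u_2‖ = 6.3063, so e_2 = (0.4879, -0.7319, 0.4757).
e_1·c_3 = (-0.8321)·0 + (-0.5547)·(-4) + 0.0000·(-2) = 2.2188; e_2·c_3 = 0.4879·0 + (-0.7319)·(-4) + 0.4757·(-2) = 1.9761.
u_3 = c_3 − 2.2188·e_1 − 1.9761·e_2 = (0.8820, -1.3230, -2.9400).
‖u_3‖ = 3.3425, so e_3 = (0.2639, -0.3958, -0.8796).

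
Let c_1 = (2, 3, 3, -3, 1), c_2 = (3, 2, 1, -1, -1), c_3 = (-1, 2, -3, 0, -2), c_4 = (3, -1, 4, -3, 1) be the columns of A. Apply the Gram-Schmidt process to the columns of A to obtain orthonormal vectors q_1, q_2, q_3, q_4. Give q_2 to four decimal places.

q_2 = (0.7339, 0.1539, -0.2249, 0.2249, -0.5801)

c_1 = (2, 3, 3, -3, 1); ‖c_1‖ = 5.6569, so q_1 = (0.3536, 0.5303, 0.5303, -0.5303, 0.1768).
q_1·c_2 = 0.3536·3 + 0.5303·2 + 0.5303·1 + (-0.5303)·(-1) + 0.1768·(-1) = 3.0052.
u_2 = c_2 − 3.0052·q_1 = (1.9375, 0.4063, -0.5937, 0.5937, -1.5312).
‖u_2‖ = 2.6398, so q_2 = (0.7339, 0.1539, -0.2249, 0.2249, -0.5801).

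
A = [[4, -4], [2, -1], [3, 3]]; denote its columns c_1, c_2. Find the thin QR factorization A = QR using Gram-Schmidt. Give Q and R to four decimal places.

Q = [[0.7428, -0.5726], [0.3714, -0.0787], [0.5571, 0.8160]], R = [[5.3852, -1.6713], [0.0000, 4.8174]]

c_1 = (4, 2, 3); ‖c_1‖ = 5.3852, so q_1 = (0.7428, 0.3714, 0.5571).
q_1·c_2 = 0.7428·(-4) + 0.3714·(-1) + 0.5571·3 = -1.6713.
u_2 = c_2 + 1.6713·q_1 = (-2.7586, -0.3793, 3.9310).
‖u_2‖ = 4.8174, so q_2 = (-0.5726, -0.0787, 0.8160).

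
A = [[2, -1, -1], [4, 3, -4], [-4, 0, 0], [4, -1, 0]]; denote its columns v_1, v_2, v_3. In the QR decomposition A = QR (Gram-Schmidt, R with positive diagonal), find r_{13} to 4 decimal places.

q_1 = v_1/‖v_1‖ = (2, 4, -4, 4)/7.2111 = (0.2774, 0.5547, -0.5547, 0.5547).
r_{13} = q_1·v_3 = -2.4962.

r_{13} = -2.4962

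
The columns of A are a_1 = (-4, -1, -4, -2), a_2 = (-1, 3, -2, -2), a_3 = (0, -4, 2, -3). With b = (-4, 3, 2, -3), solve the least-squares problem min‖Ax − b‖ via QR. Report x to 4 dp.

x = (-0.1461, 1.1920, 0.4556)

a_1 = (-4, -1, -4, -2); ‖a_1‖ = 6.0828, so e_1 = (-0.6576, -0.1644, -0.6576, -0.3288).
e_1·a_2 = (-0.6576)·(-1) + (-0.1644)·3 + (-0.6576)·(-2) + (-0.3288)·(-2) = 2.1372.
u_2 = a_2 − 2.1372·e_1 = (0.4054, 3.3514, -0.5946, -1.2973).
‖u_2‖ = 3.6650, so e_2 = (0.1106, 0.9144, -0.1622, -0.3540).
e_1·a_3 = (-0.6576)·0 + (-0.1644)·(-4) + (-0.6576)·2 + (-0.3288)·(-3) = 0.3288; e_2·a_3 = 0.1106·0 + 0.9144·(-4) + (-0.1622)·2 + (-0.3540)·(-3) = -2.9202.
u_3 = a_3 − 0.3288·e_1 + 2.9202·e_2 = (0.5392, -1.2757, 1.7425, -3.9256).
‖u_3‖ = 4.5127, so e_3 = (0.1195, -0.2827, 0.3861, -0.8699).
Qᵀb = (1.8084, 3.0382, 2.0559).
Back-substitute: x_3 = 2.0559/4.5127 = 0.4556.
x_2 = (3.0382 + 2.9202·0.4556)/3.6650 = 1.1920.
x_1 = (1.8084 − 2.1372·1.1920 − 0.3288·0.4556)/6.0828 = -0.1461.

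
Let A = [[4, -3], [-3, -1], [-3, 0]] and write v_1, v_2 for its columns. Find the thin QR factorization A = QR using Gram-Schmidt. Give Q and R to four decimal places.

Q = [[0.6860, -0.7033], [-0.5145, -0.6500], [-0.5145, -0.2877]], R = [[5.8310, -1.5435], [0.0000, 2.7600]]

v_1 = (4, -3, -3); ‖v_1‖ = 5.8310, so q_1 = (0.6860, -0.5145, -0.5145).
q_1·v_2 = 0.6860·(-3) + (-0.5145)·(-1) + (-0.5145)·0 = -1.5435.
u_2 = v_2 + 1.5435·q_1 = (-1.9412, -1.7941, -0.7941).
‖u_2‖ = 2.7600, so q_2 = (-0.7033, -0.6500, -0.2877).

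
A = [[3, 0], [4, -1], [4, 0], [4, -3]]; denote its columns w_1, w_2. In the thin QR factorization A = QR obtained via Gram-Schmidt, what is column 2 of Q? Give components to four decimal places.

q_1 = w_1/‖w_1‖ = (3, 4, 4, 4)/7.5498 = (0.3974, 0.5298, 0.5298, 0.5298).
r_{12} = q_1·w_2 = -2.1193.
u_2 = w_2 + 2.1193·q_1 = (0.8421, 0.1228, 1.1228, -1.8772).
‖u_2‖ = 2.3471, so q_2 = (0.3588, 0.0523, 0.4784, -0.7998).

q_2 = (0.3588, 0.0523, 0.4784, -0.7998)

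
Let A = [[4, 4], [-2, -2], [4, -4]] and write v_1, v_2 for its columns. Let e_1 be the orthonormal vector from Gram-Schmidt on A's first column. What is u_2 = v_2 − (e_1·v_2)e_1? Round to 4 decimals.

u_2 = (3.5556, -1.7778, -4.4444)

v_1 = (4, -2, 4); ‖v_1‖ = 6.0000, so e_1 = (0.6667, -0.3333, 0.6667).
e_1·v_2 = 0.6667·4 + (-0.3333)·(-2) + 0.6667·(-4) = 0.6667.
u_2 = v_2 − 0.6667·e_1 = (3.5556, -1.7778, -4.4444).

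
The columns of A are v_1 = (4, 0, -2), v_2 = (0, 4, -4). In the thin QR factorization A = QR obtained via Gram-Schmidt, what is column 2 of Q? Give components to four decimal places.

e_2 = (-0.2981, 0.7454, -0.5963)

v_1 = (4, 0, -2); ‖v_1‖ = 4.4721, so e_1 = (0.8944, 0.0000, -0.4472).
e_1·v_2 = 0.8944·0 + 0.0000·4 + (-0.4472)·(-4) = 1.7889.
u_2 = v_2 − 1.7889·e_1 = (-1.6000, 4.0000, -3.2000).
‖u_2‖ = 5.3666, so e_2 = (-0.2981, 0.7454, -0.5963).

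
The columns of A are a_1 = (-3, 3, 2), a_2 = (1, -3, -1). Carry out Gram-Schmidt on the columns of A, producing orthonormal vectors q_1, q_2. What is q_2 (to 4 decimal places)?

a_1 = (-3, 3, 2); ‖a_1‖ = 4.6904, so q_1 = (-0.6396, 0.6396, 0.4264).
q_1·a_2 = (-0.6396)·1 + 0.6396·(-3) + 0.4264·(-1) = -2.9848.
u_2 = a_2 + 2.9848·q_1 = (-0.9091, -1.0909, 0.2727).
‖u_2‖ = 1.4460, so q_2 = (-0.6287, -0.7544, 0.1886).

q_2 = (-0.6287, -0.7544, 0.1886)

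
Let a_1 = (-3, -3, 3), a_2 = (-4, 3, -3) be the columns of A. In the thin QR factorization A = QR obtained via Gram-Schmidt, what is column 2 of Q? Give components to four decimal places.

q_2 = (-0.8165, 0.4082, -0.4082)

a_1 = (-3, -3, 3); ‖a_1‖ = 5.1962, so q_1 = (-0.5774, -0.5774, 0.5774).
q_1·a_2 = (-0.5774)·(-4) + (-0.5774)·3 + 0.5774·(-3) = -1.1547.
u_2 = a_2 + 1.1547·q_1 = (-4.6667, 2.3333, -2.3333).
‖u_2‖ = 5.7155, so q_2 = (-0.8165, 0.4082, -0.4082).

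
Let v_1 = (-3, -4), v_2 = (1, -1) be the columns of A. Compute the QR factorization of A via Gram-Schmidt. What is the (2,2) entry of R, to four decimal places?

v_1 = (-3, -4); ‖v_1‖ = 5.0000, so e_1 = (-0.6000, -0.8000).
e_1·v_2 = (-0.6000)·1 + (-0.8000)·(-1) = 0.2000.
u_2 = v_2 − 0.2000·e_1 = (1.1200, -0.8400).
r_{22} = ‖u_2‖ = 1.4000.

r_{22} = 1.4000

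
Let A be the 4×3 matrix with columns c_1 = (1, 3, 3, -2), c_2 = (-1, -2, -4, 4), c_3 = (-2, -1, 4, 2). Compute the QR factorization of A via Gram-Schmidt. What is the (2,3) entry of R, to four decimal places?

c_1 = (1, 3, 3, -2); ‖c_1‖ = 4.7958, so q_1 = (0.2085, 0.6255, 0.6255, -0.4170).
q_1·c_2 = 0.2085·(-1) + 0.6255·(-2) + 0.6255·(-4) + (-0.4170)·4 = -5.6299.
u_2 = c_2 + 5.6299·q_1 = (0.1739, 1.5217, -0.4783, 1.6522).
‖u_2‖ = 2.3031, so q_2 = (0.0755, 0.6607, -0.2077, 0.7174).
r_{23} = q_2·c_3 = -0.2077.

r_{23} = -0.2077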